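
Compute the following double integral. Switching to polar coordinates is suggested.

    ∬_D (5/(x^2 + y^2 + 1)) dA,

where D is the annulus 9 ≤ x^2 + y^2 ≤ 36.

The region D is 3 ≤ r ≤ 6, 0 ≤ θ ≤ 2π in polar coordinates, where x = r cos(θ), y = r sin(θ), and dA = r dr dθ.

Under the substitution, the integrand becomes 5/(r^2 + 1), so

    ∬_D (5/(x^2 + y^2 + 1)) dA = ∫_{0}^{2π} ∫_{3}^{6} (5/(r^2 + 1)) · r dr dθ.

Inner integral (in r): ∫_{3}^{6} (5/(r^2 + 1)) · r dr = log(1369sqrt(370)/1000).

Outer integral (in θ): ∫_{0}^{2π} (log(1369sqrt(370)/1000)) dθ = log((1369sqrt(370)/1000)^(2π)).

Therefore ∬_D (5/(x^2 + y^2 + 1)) dA = log((1369sqrt(370)/1000)^(2π)).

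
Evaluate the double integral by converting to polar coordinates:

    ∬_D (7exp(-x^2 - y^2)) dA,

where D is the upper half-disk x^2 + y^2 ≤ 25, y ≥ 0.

The region D is 0 ≤ r ≤ 5, 0 ≤ θ ≤ π in polar coordinates, where x = r cos(θ), y = r sin(θ), and dA = r dr dθ.

Under the substitution, the integrand becomes 7exp(-r^2), so

    ∬_D (7exp(-x^2 - y^2)) dA = ∫_{0}^{π} ∫_{0}^{5} (7exp(-r^2)) · r dr dθ.

Inner integral (in r): ∫_{0}^{5} (7exp(-r^2)) · r dr = 7/2 - 7exp(-25)/2.

Outer integral (in θ): ∫_{0}^{π} (7/2 - 7exp(-25)/2) dθ = -7π (1 - exp(25))exp(-25)/2.

Therefore ∬_D (7exp(-x^2 - y^2)) dA = -7π (1 - exp(25))exp(-25)/2.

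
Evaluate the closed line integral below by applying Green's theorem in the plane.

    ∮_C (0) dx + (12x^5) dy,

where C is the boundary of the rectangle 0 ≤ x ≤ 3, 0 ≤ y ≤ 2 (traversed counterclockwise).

Green's theorem converts the closed line integral into a double integral over the enclosed region D:

    ∮_C P dx + Q dy = ∬_D (∂Q/∂x - ∂P/∂y) dA.

Here P = 0, Q = 12x^5, so

    ∂Q/∂x = 60x^4,    ∂P/∂y = 0,
    ∂Q/∂x - ∂P/∂y = 60x^4.

D is the region 0 ≤ x ≤ 3, 0 ≤ y ≤ 2. Evaluating the double integral:

    ∬_D (60x^4) dA = ∫_0^{3} ∫_0^{2} (60x^4) dy dx.

Inner (y from 0 to 2): 120x^4.
Outer (x from 0 to 3): 5832.

Therefore ∮_C P dx + Q dy = 5832.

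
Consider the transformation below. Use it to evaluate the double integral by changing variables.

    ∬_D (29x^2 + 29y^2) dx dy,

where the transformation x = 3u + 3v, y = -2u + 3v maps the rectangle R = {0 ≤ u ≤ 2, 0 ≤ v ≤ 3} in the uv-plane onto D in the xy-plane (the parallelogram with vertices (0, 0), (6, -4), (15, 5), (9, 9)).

Compute the Jacobian determinant of (x, y) with respect to (u, v):

    ∂(x,y)/∂(u,v) = | 3  3 | = (3)(3) - (3)(-2) = 15.
                   | -2  3 |

Its absolute value is |J| = 15 (the area scaling factor).

Substituting x = 3u + 3v, y = -2u + 3v into the integrand,

    29x^2 + 29y^2 → 377u^2 + 174u v + 522v^2,

so the integral becomes

    ∬_R (377u^2 + 174u v + 522v^2) · |J| du dv = ∫_0^2 ∫_0^3 (5655u^2 + 2610u v + 7830v^2) dv du.

Inner (v): 16965u^2 + 11745u + 70470.
Outer (u): 209670.

Therefore ∬_D (29x^2 + 29y^2) dx dy = 209670.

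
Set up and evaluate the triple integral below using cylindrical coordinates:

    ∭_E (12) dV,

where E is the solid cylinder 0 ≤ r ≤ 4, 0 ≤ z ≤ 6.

In cylindrical coordinates, x = r cos(θ), y = r sin(θ), z = z, and dV = r dr dθ dz.

The integrand becomes 12, so

    ∭_E (12) dV = ∫_{0}^{2π} ∫_{0}^{4} ∫_{0}^{6} (12) · r dz dr dθ.

Inner (z): 72r.
Middle (r from 0 to 4): 576.
Outer (θ): 1152π.

Therefore the triple integral equals 1152π.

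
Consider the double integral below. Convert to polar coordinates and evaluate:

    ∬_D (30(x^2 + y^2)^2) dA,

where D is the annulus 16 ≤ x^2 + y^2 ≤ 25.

The region D is 4 ≤ r ≤ 5, 0 ≤ θ ≤ 2π in polar coordinates, where x = r cos(θ), y = r sin(θ), and dA = r dr dθ.

Under the substitution, the integrand becomes 30r^4, so

    ∬_D (30(x^2 + y^2)^2) dA = ∫_{0}^{2π} ∫_{4}^{5} (30r^4) · r dr dθ.

Inner integral (in r): ∫_{4}^{5} (30r^4) · r dr = 57645.

Outer integral (in θ): ∫_{0}^{2π} (57645) dθ = 115290π.

Therefore ∬_D (30(x^2 + y^2)^2) dA = 115290π.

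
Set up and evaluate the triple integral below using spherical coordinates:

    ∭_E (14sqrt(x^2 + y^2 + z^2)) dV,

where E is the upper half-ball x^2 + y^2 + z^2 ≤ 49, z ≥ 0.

In spherical coordinates, x = ρ sin(φ) cos(θ), y = ρ sin(φ) sin(θ), z = ρ cos(φ), and dV = ρ^2 sin(φ) dρ dφ dθ.

The integrand becomes 14ρ, so

    ∭_E (14sqrt(x^2 + y^2 + z^2)) dV = ∫_{0}^{2π} ∫_{0}^{π/2} ∫_{0}^{7} (14ρ) · ρ^2 sin(φ) dρ dφ dθ.

Inner (ρ): 16807sin(φ)/2.
Middle (φ): 16807/2.
Outer (θ): 16807π.

Therefore the triple integral equals 16807π.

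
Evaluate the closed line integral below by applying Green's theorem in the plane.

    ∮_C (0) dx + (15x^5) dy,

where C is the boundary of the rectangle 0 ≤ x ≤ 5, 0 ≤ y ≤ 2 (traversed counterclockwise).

Green's theorem converts the closed line integral into a double integral over the enclosed region D:

    ∮_C P dx + Q dy = ∬_D (∂Q/∂x - ∂P/∂y) dA.

Here P = 0, Q = 15x^5, so

    ∂Q/∂x = 75x^4,    ∂P/∂y = 0,
    ∂Q/∂x - ∂P/∂y = 75x^4.

D is the region 0 ≤ x ≤ 5, 0 ≤ y ≤ 2. Evaluating the double integral:

    ∬_D (75x^4) dA = ∫_0^{5} ∫_0^{2} (75x^4) dy dx.

Inner (y from 0 to 2): 150x^4.
Outer (x from 0 to 5): 93750.

Therefore ∮_C P dx + Q dy = 93750.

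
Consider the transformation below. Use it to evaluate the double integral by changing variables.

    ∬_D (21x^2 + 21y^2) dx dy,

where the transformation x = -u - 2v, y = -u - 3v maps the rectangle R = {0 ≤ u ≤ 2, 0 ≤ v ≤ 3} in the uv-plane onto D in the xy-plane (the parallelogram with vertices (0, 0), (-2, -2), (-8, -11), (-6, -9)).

Compute the Jacobian determinant of (x, y) with respect to (u, v):

    ∂(x,y)/∂(u,v) = | -1  -2 | = (-1)(-3) - (-2)(-1) = 1.
                   | -1  -3 |

Its absolute value is |J| = 1 (the area scaling factor).

Substituting x = -u - 2v, y = -u - 3v into the integrand,

    21x^2 + 21y^2 → 42u^2 + 210u v + 273v^2,

so the integral becomes

    ∬_R (42u^2 + 210u v + 273v^2) · |J| du dv = ∫_0^2 ∫_0^3 (42u^2 + 210u v + 273v^2) dv du.

Inner (v): 126u^2 + 945u + 2457.
Outer (u): 7140.

Therefore ∬_D (21x^2 + 21y^2) dx dy = 7140.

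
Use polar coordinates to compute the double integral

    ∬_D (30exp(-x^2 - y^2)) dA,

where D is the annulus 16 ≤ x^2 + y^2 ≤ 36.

The region D is 4 ≤ r ≤ 6, 0 ≤ θ ≤ 2π in polar coordinates, where x = r cos(θ), y = r sin(θ), and dA = r dr dθ.

Under the substitution, the integrand becomes 30exp(-r^2), so

    ∬_D (30exp(-x^2 - y^2)) dA = ∫_{0}^{2π} ∫_{4}^{6} (30exp(-r^2)) · r dr dθ.

Inner integral (in r): ∫_{4}^{6} (30exp(-r^2)) · r dr = -(15 - 15exp(20))exp(-36).

Outer integral (in θ): ∫_{0}^{2π} (-(15 - 15exp(20))exp(-36)) dθ = -30π (1 - exp(20))exp(-36).

Therefore ∬_D (30exp(-x^2 - y^2)) dA = -30π (1 - exp(20))exp(-36).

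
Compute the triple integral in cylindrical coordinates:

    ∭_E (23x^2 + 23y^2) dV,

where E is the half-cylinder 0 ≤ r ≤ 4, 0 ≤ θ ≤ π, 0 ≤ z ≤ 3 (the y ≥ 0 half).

In cylindrical coordinates, x = r cos(θ), y = r sin(θ), z = z, and dV = r dr dθ dz.

The integrand becomes 23r^2, so

    ∭_E (23x^2 + 23y^2) dV = ∫_{0}^{π} ∫_{0}^{4} ∫_{0}^{3} (23r^2) · r dz dr dθ.

Inner (z): 69r^3.
Middle (r from 0 to 4): 4416.
Outer (θ): 4416π.

Therefore the triple integral equals 4416π.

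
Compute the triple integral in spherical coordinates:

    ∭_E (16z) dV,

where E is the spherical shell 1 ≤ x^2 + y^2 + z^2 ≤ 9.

In spherical coordinates, x = ρ sin(φ) cos(θ), y = ρ sin(φ) sin(θ), z = ρ cos(φ), and dV = ρ^2 sin(φ) dρ dφ dθ.

The integrand becomes 16ρ cos(φ), so

    ∭_E (16z) dV = ∫_{0}^{2π} ∫_{0}^{π} ∫_{1}^{3} (16ρ cos(φ)) · ρ^2 sin(φ) dρ dφ dθ.

Inner (ρ): 160sin(2φ).
Middle (φ): 0.
Outer (θ): 0.

Therefore the triple integral equals 0.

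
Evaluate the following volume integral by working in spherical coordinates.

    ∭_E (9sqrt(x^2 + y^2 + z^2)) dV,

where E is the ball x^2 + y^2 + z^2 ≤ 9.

In spherical coordinates, x = ρ sin(φ) cos(θ), y = ρ sin(φ) sin(θ), z = ρ cos(φ), and dV = ρ^2 sin(φ) dρ dφ dθ.

The integrand becomes 9ρ, so

    ∭_E (9sqrt(x^2 + y^2 + z^2)) dV = ∫_{0}^{2π} ∫_{0}^{π} ∫_{0}^{3} (9ρ) · ρ^2 sin(φ) dρ dφ dθ.

Inner (ρ): 729sin(φ)/4.
Middle (φ): 729/2.
Outer (θ): 729π.

Therefore the triple integral equals 729π.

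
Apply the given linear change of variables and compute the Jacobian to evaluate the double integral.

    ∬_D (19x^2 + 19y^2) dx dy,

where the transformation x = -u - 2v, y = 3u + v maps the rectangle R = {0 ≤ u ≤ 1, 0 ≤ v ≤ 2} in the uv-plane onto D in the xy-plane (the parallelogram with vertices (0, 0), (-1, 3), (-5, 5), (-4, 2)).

Compute the Jacobian determinant of (x, y) with respect to (u, v):

    ∂(x,y)/∂(u,v) = | -1  -2 | = (-1)(1) - (-2)(3) = 5.
                   | 3  1 |

Its absolute value is |J| = 5 (the area scaling factor).

Substituting x = -u - 2v, y = 3u + v into the integrand,

    19x^2 + 19y^2 → 190u^2 + 190u v + 95v^2,

so the integral becomes

    ∬_R (190u^2 + 190u v + 95v^2) · |J| du dv = ∫_0^1 ∫_0^2 (950u^2 + 950u v + 475v^2) dv du.

Inner (v): 1900u^2 + 1900u + 3800/3.
Outer (u): 2850.

Therefore ∬_D (19x^2 + 19y^2) dx dy = 2850.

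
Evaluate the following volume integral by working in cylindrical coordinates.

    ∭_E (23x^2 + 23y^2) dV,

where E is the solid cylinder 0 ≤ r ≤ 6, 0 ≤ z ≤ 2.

In cylindrical coordinates, x = r cos(θ), y = r sin(θ), z = z, and dV = r dr dθ dz.

The integrand becomes 23r^2, so

    ∭_E (23x^2 + 23y^2) dV = ∫_{0}^{2π} ∫_{0}^{6} ∫_{0}^{2} (23r^2) · r dz dr dθ.

Inner (z): 46r^3.
Middle (r from 0 to 6): 14904.
Outer (θ): 29808π.

Therefore the triple integral equals 29808π.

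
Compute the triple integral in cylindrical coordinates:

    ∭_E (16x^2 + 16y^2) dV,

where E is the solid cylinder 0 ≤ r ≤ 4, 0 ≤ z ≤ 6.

In cylindrical coordinates, x = r cos(θ), y = r sin(θ), z = z, and dV = r dr dθ dz.

The integrand becomes 16r^2, so

    ∭_E (16x^2 + 16y^2) dV = ∫_{0}^{2π} ∫_{0}^{4} ∫_{0}^{6} (16r^2) · r dz dr dθ.

Inner (z): 96r^3.
Middle (r from 0 to 4): 6144.
Outer (θ): 12288π.

Therefore the triple integral equals 12288π.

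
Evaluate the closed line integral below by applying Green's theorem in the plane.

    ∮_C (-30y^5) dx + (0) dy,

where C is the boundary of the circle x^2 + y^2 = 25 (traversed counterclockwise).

Green's theorem converts the closed line integral into a double integral over the enclosed region D:

    ∮_C P dx + Q dy = ∬_D (∂Q/∂x - ∂P/∂y) dA.

Here P = -30y^5, Q = 0, so

    ∂Q/∂x = 0,    ∂P/∂y = -150y^4,
    ∂Q/∂x - ∂P/∂y = 150y^4.

D is the region x^2 + y^2 ≤ 25. Evaluating the double integral:

In polar coordinates (x = r cos θ, y = r sin θ, dA = r dr dθ) the integrand becomes 150r^4sin(θ)^4, so

    ∬_D (150y^4) dA = ∫_0^{2π} ∫_0^{5} (150r^4sin(θ)^4) · r dr dθ.

Inner (r from 0 to 5): 390625sin(θ)^4.
Outer (θ from 0 to 2π): 1171875π/4.

Therefore ∮_C P dx + Q dy = 1171875π/4.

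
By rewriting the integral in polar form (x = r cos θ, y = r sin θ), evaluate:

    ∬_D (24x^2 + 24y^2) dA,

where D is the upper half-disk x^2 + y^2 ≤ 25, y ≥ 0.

The region D is 0 ≤ r ≤ 5, 0 ≤ θ ≤ π in polar coordinates, where x = r cos(θ), y = r sin(θ), and dA = r dr dθ.

Under the substitution, the integrand becomes 24r^2, so

    ∬_D (24x^2 + 24y^2) dA = ∫_{0}^{π} ∫_{0}^{5} (24r^2) · r dr dθ.

Inner integral (in r): ∫_{0}^{5} (24r^2) · r dr = 3750.

Outer integral (in θ): ∫_{0}^{π} (3750) dθ = 3750π.

Therefore ∬_D (24x^2 + 24y^2) dA = 3750π.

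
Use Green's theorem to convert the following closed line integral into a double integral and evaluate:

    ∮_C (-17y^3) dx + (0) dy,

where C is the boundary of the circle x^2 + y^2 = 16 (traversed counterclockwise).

Green's theorem converts the closed line integral into a double integral over the enclosed region D:

    ∮_C P dx + Q dy = ∬_D (∂Q/∂x - ∂P/∂y) dA.

Here P = -17y^3, Q = 0, so

    ∂Q/∂x = 0,    ∂P/∂y = -51y^2,
    ∂Q/∂x - ∂P/∂y = 51y^2.

D is the region x^2 + y^2 ≤ 16. Evaluating the double integral:

In polar coordinates (x = r cos θ, y = r sin θ, dA = r dr dθ) the integrand becomes 51r^2sin(θ)^2, so

    ∬_D (51y^2) dA = ∫_0^{2π} ∫_0^{4} (51r^2sin(θ)^2) · r dr dθ.

Inner (r from 0 to 4): 3264sin(θ)^2.
Outer (θ from 0 to 2π): 3264π.

Therefore ∮_C P dx + Q dy = 3264π.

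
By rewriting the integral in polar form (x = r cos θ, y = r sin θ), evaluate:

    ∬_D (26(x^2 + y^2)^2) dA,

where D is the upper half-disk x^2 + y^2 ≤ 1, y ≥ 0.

The region D is 0 ≤ r ≤ 1, 0 ≤ θ ≤ π in polar coordinates, where x = r cos(θ), y = r sin(θ), and dA = r dr dθ.

Under the substitution, the integrand becomes 26r^4, so

    ∬_D (26(x^2 + y^2)^2) dA = ∫_{0}^{π} ∫_{0}^{1} (26r^4) · r dr dθ.

Inner integral (in r): ∫_{0}^{1} (26r^4) · r dr = 13/3.

Outer integral (in θ): ∫_{0}^{π} (13/3) dθ = 13π/3.

Therefore ∬_D (26(x^2 + y^2)^2) dA = 13π/3.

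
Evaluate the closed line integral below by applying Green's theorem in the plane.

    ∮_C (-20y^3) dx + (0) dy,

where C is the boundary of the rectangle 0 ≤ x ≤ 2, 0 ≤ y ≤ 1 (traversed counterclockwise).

Green's theorem converts the closed line integral into a double integral over the enclosed region D:

    ∮_C P dx + Q dy = ∬_D (∂Q/∂x - ∂P/∂y) dA.

Here P = -20y^3, Q = 0, so

    ∂Q/∂x = 0,    ∂P/∂y = -60y^2,
    ∂Q/∂x - ∂P/∂y = 60y^2.

D is the region 0 ≤ x ≤ 2, 0 ≤ y ≤ 1. Evaluating the double integral:

    ∬_D (60y^2) dA = ∫_0^{2} ∫_0^{1} (60y^2) dy dx.

Inner (y from 0 to 1): 20.
Outer (x from 0 to 2): 40.

Therefore ∮_C P dx + Q dy = 40.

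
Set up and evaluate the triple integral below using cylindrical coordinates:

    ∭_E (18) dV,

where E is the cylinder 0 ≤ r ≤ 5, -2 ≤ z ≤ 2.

In cylindrical coordinates, x = r cos(θ), y = r sin(θ), z = z, and dV = r dr dθ dz.

The integrand becomes 18, so

    ∭_E (18) dV = ∫_{0}^{2π} ∫_{0}^{5} ∫_{-2}^{2} (18) · r dz dr dθ.

Inner (z): 72r.
Middle (r from 0 to 5): 900.
Outer (θ): 1800π.

Therefore the triple integral equals 1800π.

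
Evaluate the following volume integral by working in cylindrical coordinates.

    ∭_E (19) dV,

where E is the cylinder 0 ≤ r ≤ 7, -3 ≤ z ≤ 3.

In cylindrical coordinates, x = r cos(θ), y = r sin(θ), z = z, and dV = r dr dθ dz.

The integrand becomes 19, so

    ∭_E (19) dV = ∫_{0}^{2π} ∫_{0}^{7} ∫_{-3}^{3} (19) · r dz dr dθ.

Inner (z): 114r.
Middle (r from 0 to 7): 2793.
Outer (θ): 5586π.

Therefore the triple integral equals 5586π.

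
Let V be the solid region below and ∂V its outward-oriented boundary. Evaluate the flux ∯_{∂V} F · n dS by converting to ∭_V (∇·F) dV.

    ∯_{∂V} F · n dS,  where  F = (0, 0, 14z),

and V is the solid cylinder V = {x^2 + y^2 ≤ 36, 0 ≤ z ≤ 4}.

By the divergence theorem,

    ∯_{∂V} F · n dS = ∭_V (∇ · F) dV.

Compute the divergence:
    ∇ · F = ∂F_x/∂x + ∂F_y/∂y + ∂F_z/∂z = 0 + 0 + 14 = 14.

In cylindrical coordinates, x = r cos(θ), y = r sin(θ), z = z, dV = r dr dθ dz, with 0 ≤ r ≤ 6, 0 ≤ θ ≤ 2π, 0 ≤ z ≤ 4.

The integrand, after substitution and multiplying by the volume element, becomes (14) · r, so

    ∭_V (∇·F) dV = ∫_0^{2π} ∫_0^{6} ∫_0^{4} (14) · r dz dr dθ.

Inner (z from 0 to 4): 56r.
Middle (r from 0 to 6): 1008.
Outer (θ from 0 to 2π): 2016π.

Therefore ∯_{∂V} F · n dS = 2016π.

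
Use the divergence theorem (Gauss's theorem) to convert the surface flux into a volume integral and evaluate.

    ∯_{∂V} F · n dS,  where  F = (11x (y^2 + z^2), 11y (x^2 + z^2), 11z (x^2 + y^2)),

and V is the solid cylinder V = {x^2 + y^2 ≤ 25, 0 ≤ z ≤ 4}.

By the divergence theorem,

    ∯_{∂V} F · n dS = ∭_V (∇ · F) dV.

Compute the divergence:
    ∇ · F = ∂F_x/∂x + ∂F_y/∂y + ∂F_z/∂z = 11y^2 + 11z^2 + 11x^2 + 11z^2 + 11x^2 + 11y^2 = 22x^2 + 22y^2 + 22z^2.

In cylindrical coordinates, x = r cos(θ), y = r sin(θ), z = z, dV = r dr dθ dz, with 0 ≤ r ≤ 5, 0 ≤ θ ≤ 2π, 0 ≤ z ≤ 4.

The integrand, after substitution and multiplying by the volume element, becomes (22r^2 + 22z^2) · r, so

    ∭_V (∇·F) dV = ∫_0^{2π} ∫_0^{5} ∫_0^{4} (22r^2 + 22z^2) · r dz dr dθ.

Inner (z from 0 to 4): 88r (r^2 + 16/3).
Middle (r from 0 to 5): 58850/3.
Outer (θ from 0 to 2π): 117700π/3.

Therefore ∯_{∂V} F · n dS = 117700π/3.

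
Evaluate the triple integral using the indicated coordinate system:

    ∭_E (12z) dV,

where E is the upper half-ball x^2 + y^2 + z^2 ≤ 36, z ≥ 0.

In spherical coordinates, x = ρ sin(φ) cos(θ), y = ρ sin(φ) sin(θ), z = ρ cos(φ), and dV = ρ^2 sin(φ) dρ dφ dθ.

The integrand becomes 12ρ cos(φ), so

    ∭_E (12z) dV = ∫_{0}^{2π} ∫_{0}^{π/2} ∫_{0}^{6} (12ρ cos(φ)) · ρ^2 sin(φ) dρ dφ dθ.

Inner (ρ): 1944sin(2φ).
Middle (φ): 1944.
Outer (θ): 3888π.

Therefore the triple integral equals 3888π.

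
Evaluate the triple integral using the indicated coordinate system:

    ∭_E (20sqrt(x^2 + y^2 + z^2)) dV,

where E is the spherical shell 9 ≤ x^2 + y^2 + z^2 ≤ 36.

In spherical coordinates, x = ρ sin(φ) cos(θ), y = ρ sin(φ) sin(θ), z = ρ cos(φ), and dV = ρ^2 sin(φ) dρ dφ dθ.

The integrand becomes 20ρ, so

    ∭_E (20sqrt(x^2 + y^2 + z^2)) dV = ∫_{0}^{2π} ∫_{0}^{π} ∫_{3}^{6} (20ρ) · ρ^2 sin(φ) dρ dφ dθ.

Inner (ρ): 6075sin(φ).
Middle (φ): 12150.
Outer (θ): 24300π.

Therefore the triple integral equals 24300π.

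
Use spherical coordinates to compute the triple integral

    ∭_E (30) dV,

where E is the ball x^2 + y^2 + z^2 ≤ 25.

In spherical coordinates, x = ρ sin(φ) cos(θ), y = ρ sin(φ) sin(θ), z = ρ cos(φ), and dV = ρ^2 sin(φ) dρ dφ dθ.

The integrand becomes 30, so

    ∭_E (30) dV = ∫_{0}^{2π} ∫_{0}^{π} ∫_{0}^{5} (30) · ρ^2 sin(φ) dρ dφ dθ.

Inner (ρ): 1250sin(φ).
Middle (φ): 2500.
Outer (θ): 5000π.

Therefore the triple integral equals 5000π.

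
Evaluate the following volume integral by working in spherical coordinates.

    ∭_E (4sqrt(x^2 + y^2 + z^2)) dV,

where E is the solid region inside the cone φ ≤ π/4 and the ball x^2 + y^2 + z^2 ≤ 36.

In spherical coordinates, x = ρ sin(φ) cos(θ), y = ρ sin(φ) sin(θ), z = ρ cos(φ), and dV = ρ^2 sin(φ) dρ dφ dθ.

The integrand becomes 4ρ, so

    ∭_E (4sqrt(x^2 + y^2 + z^2)) dV = ∫_{0}^{2π} ∫_{0}^{π/4} ∫_{0}^{6} (4ρ) · ρ^2 sin(φ) dρ dφ dθ.

Inner (ρ): 1296sin(φ).
Middle (φ): 1296 - 648sqrt(2).
Outer (θ): 1296π (2 - sqrt(2)).

Therefore the triple integral equals 1296π (2 - sqrt(2)).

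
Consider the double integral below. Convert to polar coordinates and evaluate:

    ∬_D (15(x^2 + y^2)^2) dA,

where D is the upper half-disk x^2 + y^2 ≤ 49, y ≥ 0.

The region D is 0 ≤ r ≤ 7, 0 ≤ θ ≤ π in polar coordinates, where x = r cos(θ), y = r sin(θ), and dA = r dr dθ.

Under the substitution, the integrand becomes 15r^4, so

    ∬_D (15(x^2 + y^2)^2) dA = ∫_{0}^{π} ∫_{0}^{7} (15r^4) · r dr dθ.

Inner integral (in r): ∫_{0}^{7} (15r^4) · r dr = 588245/2.

Outer integral (in θ): ∫_{0}^{π} (588245/2) dθ = 588245π/2.

Therefore ∬_D (15(x^2 + y^2)^2) dA = 588245π/2.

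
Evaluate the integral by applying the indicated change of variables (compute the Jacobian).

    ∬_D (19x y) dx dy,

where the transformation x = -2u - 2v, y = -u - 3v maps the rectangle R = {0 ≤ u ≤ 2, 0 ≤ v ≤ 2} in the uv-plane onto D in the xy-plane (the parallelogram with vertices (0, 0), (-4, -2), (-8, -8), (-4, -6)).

Compute the Jacobian determinant of (x, y) with respect to (u, v):

    ∂(x,y)/∂(u,v) = | -2  -2 | = (-2)(-3) - (-2)(-1) = 4.
                   | -1  -3 |

Its absolute value is |J| = 4 (the area scaling factor).

Substituting x = -2u - 2v, y = -u - 3v into the integrand,

    19x y → 38u^2 + 152u v + 114v^2,

so the integral becomes

    ∬_R (38u^2 + 152u v + 114v^2) · |J| du dv = ∫_0^2 ∫_0^2 (152u^2 + 608u v + 456v^2) dv du.

Inner (v): 304u^2 + 1216u + 1216.
Outer (u): 17024/3.

Therefore ∬_D (19x y) dx dy = 17024/3.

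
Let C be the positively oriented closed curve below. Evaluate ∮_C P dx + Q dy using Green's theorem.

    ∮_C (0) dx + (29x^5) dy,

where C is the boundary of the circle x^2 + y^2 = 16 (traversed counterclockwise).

Green's theorem converts the closed line integral into a double integral over the enclosed region D:

    ∮_C P dx + Q dy = ∬_D (∂Q/∂x - ∂P/∂y) dA.

Here P = 0, Q = 29x^5, so

    ∂Q/∂x = 145x^4,    ∂P/∂y = 0,
    ∂Q/∂x - ∂P/∂y = 145x^4.

D is the region x^2 + y^2 ≤ 16. Evaluating the double integral:

In polar coordinates (x = r cos θ, y = r sin θ, dA = r dr dθ) the integrand becomes 145r^4cos(θ)^4, so

    ∬_D (145x^4) dA = ∫_0^{2π} ∫_0^{4} (145r^4cos(θ)^4) · r dr dθ.

Inner (r from 0 to 4): 296960cos(θ)^4/3.
Outer (θ from 0 to 2π): 74240π.

Therefore ∮_C P dx + Q dy = 74240π.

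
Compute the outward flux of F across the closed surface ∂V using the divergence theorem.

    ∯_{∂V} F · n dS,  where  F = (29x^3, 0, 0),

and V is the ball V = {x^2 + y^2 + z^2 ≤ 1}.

By the divergence theorem,

    ∯_{∂V} F · n dS = ∭_V (∇ · F) dV.

Compute the divergence:
    ∇ · F = ∂F_x/∂x + ∂F_y/∂y + ∂F_z/∂z = 87x^2 + 0 + 0 = 87x^2.

In spherical coordinates, x = ρ sin(φ) cos(θ), y = ρ sin(φ) sin(θ), z = ρ cos(φ), dV = ρ^2 sin(φ) dρ dφ dθ, with 0 ≤ ρ ≤ 1, 0 ≤ φ ≤ π, 0 ≤ θ ≤ 2π.

The integrand, after substitution and multiplying by the volume element, becomes (87ρ^2sin(φ)^2cos(θ)^2) · ρ^2 sin(φ), so

    ∭_V (∇·F) dV = ∫_0^{2π} ∫_0^{π} ∫_0^{1} (87ρ^2sin(φ)^2cos(θ)^2) · ρ^2 sin(φ) dρ dφ dθ.

Inner (ρ from 0 to 1): 87sin(φ)^3cos(θ)^2/5.
Middle (φ from 0 to π): 116cos(θ)^2/5.
Outer (θ from 0 to 2π): 116π/5.

Therefore ∯_{∂V} F · n dS = 116π/5.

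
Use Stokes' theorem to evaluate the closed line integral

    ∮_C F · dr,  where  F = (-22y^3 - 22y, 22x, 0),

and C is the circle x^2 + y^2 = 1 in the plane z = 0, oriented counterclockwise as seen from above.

Let S be the flat disk x^2 + y^2 ≤ 1 in the plane z = 0, with upward unit normal n̂ = ẑ. By Stokes' theorem,

    ∮_C F · dr = ∬_S (∇ × F) · n̂ dS = ∬_D (curl F)_z dA,

where D is the disk x^2 + y^2 ≤ 1.

Compute the curl of F = (-22y^3 - 22y, 22x, 0):
    (∇ × F)_x = ∂F_z/∂y - ∂F_y/∂z = 0,
    (∇ × F)_y = ∂F_x/∂z - ∂F_z/∂x = 0,
    (∇ × F)_z = ∂F_y/∂x - ∂F_x/∂y = 66y^2 + 44.

On z = 0, (curl F)_z = 66y^2 + 44.

Convert to polar (x = r cos θ, y = r sin θ, dA = r dr dθ); the integrand becomes 66r^2sin(θ)^2 + 44, so

    ∬_D (curl F)_z dA = ∫_0^{2π} ∫_0^{1} (66r^2sin(θ)^2 + 44) · r dr dθ.

Inner (r from 0 to 1): 33sin(θ)^2/2 + 22.
Outer (θ from 0 to 2π): 121π/2.

Therefore ∮_C F · dr = 121π/2.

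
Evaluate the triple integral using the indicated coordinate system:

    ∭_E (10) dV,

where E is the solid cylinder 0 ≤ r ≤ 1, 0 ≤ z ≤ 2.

In cylindrical coordinates, x = r cos(θ), y = r sin(θ), z = z, and dV = r dr dθ dz.

The integrand becomes 10, so

    ∭_E (10) dV = ∫_{0}^{2π} ∫_{0}^{1} ∫_{0}^{2} (10) · r dz dr dθ.

Inner (z): 20r.
Middle (r from 0 to 1): 10.
Outer (θ): 20π.

Therefore the triple integral equals 20π.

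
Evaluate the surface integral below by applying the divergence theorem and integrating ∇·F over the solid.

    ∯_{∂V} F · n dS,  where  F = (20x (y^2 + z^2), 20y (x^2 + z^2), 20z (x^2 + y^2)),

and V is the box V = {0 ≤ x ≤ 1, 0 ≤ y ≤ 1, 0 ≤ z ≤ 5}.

By the divergence theorem,

    ∯_{∂V} F · n dS = ∭_V (∇ · F) dV.

Compute the divergence:
    ∇ · F = ∂F_x/∂x + ∂F_y/∂y + ∂F_z/∂z = 20y^2 + 20z^2 + 20x^2 + 20z^2 + 20x^2 + 20y^2 = 40x^2 + 40y^2 + 40z^2.

V is a rectangular box, so dV = dx dy dz with 0 ≤ x ≤ 1, 0 ≤ y ≤ 1, 0 ≤ z ≤ 5.

Integrate (40x^2 + 40y^2 + 40z^2) over V as an iterated integral:

    ∭_V (∇·F) dV = ∫_0^{1} ∫_0^{1} ∫_0^{5} (40x^2 + 40y^2 + 40z^2) dz dy dx.

Inner (z from 0 to 5): 200x^2 + 200y^2 + 5000/3.
Middle (y from 0 to 1): 200x^2 + 5200/3.
Outer (x from 0 to 1): 1800.

Therefore ∯_{∂V} F · n dS = 1800.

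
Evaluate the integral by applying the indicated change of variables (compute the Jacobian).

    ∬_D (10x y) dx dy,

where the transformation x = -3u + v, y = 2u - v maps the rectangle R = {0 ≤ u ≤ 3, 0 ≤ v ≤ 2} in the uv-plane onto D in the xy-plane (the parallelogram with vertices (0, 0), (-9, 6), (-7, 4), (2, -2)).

Compute the Jacobian determinant of (x, y) with respect to (u, v):

    ∂(x,y)/∂(u,v) = | -3  1 | = (-3)(-1) - (1)(2) = 1.
                   | 2  -1 |

Its absolute value is |J| = 1 (the area scaling factor).

Substituting x = -3u + v, y = 2u - v into the integrand,

    10x y → -60u^2 + 50u v - 10v^2,

so the integral becomes

    ∬_R (-60u^2 + 50u v - 10v^2) · |J| du dv = ∫_0^3 ∫_0^2 (-60u^2 + 50u v - 10v^2) dv du.

Inner (v): -120u^2 + 100u - 80/3.
Outer (u): -710.

Therefore ∬_D (10x y) dx dy = -710.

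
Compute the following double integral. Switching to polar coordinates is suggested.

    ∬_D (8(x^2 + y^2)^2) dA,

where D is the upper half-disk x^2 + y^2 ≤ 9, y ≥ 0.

The region D is 0 ≤ r ≤ 3, 0 ≤ θ ≤ π in polar coordinates, where x = r cos(θ), y = r sin(θ), and dA = r dr dθ.

Under the substitution, the integrand becomes 8r^4, so

    ∬_D (8(x^2 + y^2)^2) dA = ∫_{0}^{π} ∫_{0}^{3} (8r^4) · r dr dθ.

Inner integral (in r): ∫_{0}^{3} (8r^4) · r dr = 972.

Outer integral (in θ): ∫_{0}^{π} (972) dθ = 972π.

Therefore ∬_D (8(x^2 + y^2)^2) dA = 972π.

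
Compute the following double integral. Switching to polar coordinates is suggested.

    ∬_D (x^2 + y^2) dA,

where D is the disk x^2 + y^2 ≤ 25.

The region D is 0 ≤ r ≤ 5, 0 ≤ θ ≤ 2π in polar coordinates, where x = r cos(θ), y = r sin(θ), and dA = r dr dθ.

Under the substitution, the integrand becomes r^2, so

    ∬_D (x^2 + y^2) dA = ∫_{0}^{2π} ∫_{0}^{5} (r^2) · r dr dθ.

Inner integral (in r): ∫_{0}^{5} (r^2) · r dr = 625/4.

Outer integral (in θ): ∫_{0}^{2π} (625/4) dθ = 625π/2.

Therefore ∬_D (x^2 + y^2) dA = 625π/2.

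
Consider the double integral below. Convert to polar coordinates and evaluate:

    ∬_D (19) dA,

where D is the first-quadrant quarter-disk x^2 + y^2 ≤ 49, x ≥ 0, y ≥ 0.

The region D is 0 ≤ r ≤ 7, 0 ≤ θ ≤ π/2 in polar coordinates, where x = r cos(θ), y = r sin(θ), and dA = r dr dθ.

Under the substitution, the integrand becomes 19, so

    ∬_D (19) dA = ∫_{0}^{π/2} ∫_{0}^{7} (19) · r dr dθ.

Inner integral (in r): ∫_{0}^{7} (19) · r dr = 931/2.

Outer integral (in θ): ∫_{0}^{π/2} (931/2) dθ = 931π/4.

Therefore ∬_D (19) dA = 931π/4.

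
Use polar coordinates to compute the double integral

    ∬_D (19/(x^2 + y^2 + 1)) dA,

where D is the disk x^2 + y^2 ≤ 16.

The region D is 0 ≤ r ≤ 4, 0 ≤ θ ≤ 2π in polar coordinates, where x = r cos(θ), y = r sin(θ), and dA = r dr dθ.

Under the substitution, the integrand becomes 19/(r^2 + 1), so

    ∬_D (19/(x^2 + y^2 + 1)) dA = ∫_{0}^{2π} ∫_{0}^{4} (19/(r^2 + 1)) · r dr dθ.

Inner integral (in r): ∫_{0}^{4} (19/(r^2 + 1)) · r dr = 19log(17)/2.

Outer integral (in θ): ∫_{0}^{2π} (19log(17)/2) dθ = 19π log(17).

Therefore ∬_D (19/(x^2 + y^2 + 1)) dA = 19π log(17).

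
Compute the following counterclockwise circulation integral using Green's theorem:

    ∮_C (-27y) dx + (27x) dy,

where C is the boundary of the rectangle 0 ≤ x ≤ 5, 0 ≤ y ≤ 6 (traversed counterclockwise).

Green's theorem converts the closed line integral into a double integral over the enclosed region D:

    ∮_C P dx + Q dy = ∬_D (∂Q/∂x - ∂P/∂y) dA.

Here P = -27y, Q = 27x, so

    ∂Q/∂x = 27,    ∂P/∂y = -27,
    ∂Q/∂x - ∂P/∂y = 54.

D is the region 0 ≤ x ≤ 5, 0 ≤ y ≤ 6. Evaluating the double integral:

    ∬_D (54) dA = ∫_0^{5} ∫_0^{6} (54) dy dx.

Inner (y from 0 to 6): 324.
Outer (x from 0 to 5): 1620.

Therefore ∮_C P dx + Q dy = 1620.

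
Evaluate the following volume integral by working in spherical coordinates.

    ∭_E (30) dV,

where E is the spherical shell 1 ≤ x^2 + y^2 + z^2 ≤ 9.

In spherical coordinates, x = ρ sin(φ) cos(θ), y = ρ sin(φ) sin(θ), z = ρ cos(φ), and dV = ρ^2 sin(φ) dρ dφ dθ.

The integrand becomes 30, so

    ∭_E (30) dV = ∫_{0}^{2π} ∫_{0}^{π} ∫_{1}^{3} (30) · ρ^2 sin(φ) dρ dφ dθ.

Inner (ρ): 260sin(φ).
Middle (φ): 520.
Outer (θ): 1040π.

Therefore the triple integral equals 1040π.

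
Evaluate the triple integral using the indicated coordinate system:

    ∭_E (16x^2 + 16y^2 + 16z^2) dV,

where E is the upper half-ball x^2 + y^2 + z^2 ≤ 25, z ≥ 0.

In spherical coordinates, x = ρ sin(φ) cos(θ), y = ρ sin(φ) sin(θ), z = ρ cos(φ), and dV = ρ^2 sin(φ) dρ dφ dθ.

The integrand becomes 16ρ^2, so

    ∭_E (16x^2 + 16y^2 + 16z^2) dV = ∫_{0}^{2π} ∫_{0}^{π/2} ∫_{0}^{5} (16ρ^2) · ρ^2 sin(φ) dρ dφ dθ.

Inner (ρ): 10000sin(φ).
Middle (φ): 10000.
Outer (θ): 20000π.

Therefore the triple integral equals 20000π.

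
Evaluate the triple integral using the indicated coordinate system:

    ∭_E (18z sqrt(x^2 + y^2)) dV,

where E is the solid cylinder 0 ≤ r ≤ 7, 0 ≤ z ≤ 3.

In cylindrical coordinates, x = r cos(θ), y = r sin(θ), z = z, and dV = r dr dθ dz.

The integrand becomes 18r z, so

    ∭_E (18z sqrt(x^2 + y^2)) dV = ∫_{0}^{2π} ∫_{0}^{7} ∫_{0}^{3} (18r z) · r dz dr dθ.

Inner (z): 81r^2.
Middle (r from 0 to 7): 9261.
Outer (θ): 18522π.

Therefore the triple integral equals 18522π.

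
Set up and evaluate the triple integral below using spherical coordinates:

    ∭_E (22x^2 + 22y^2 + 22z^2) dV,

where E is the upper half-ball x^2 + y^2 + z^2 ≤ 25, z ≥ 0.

In spherical coordinates, x = ρ sin(φ) cos(θ), y = ρ sin(φ) sin(θ), z = ρ cos(φ), and dV = ρ^2 sin(φ) dρ dφ dθ.

The integrand becomes 22ρ^2, so

    ∭_E (22x^2 + 22y^2 + 22z^2) dV = ∫_{0}^{2π} ∫_{0}^{π/2} ∫_{0}^{5} (22ρ^2) · ρ^2 sin(φ) dρ dφ dθ.

Inner (ρ): 13750sin(φ).
Middle (φ): 13750.
Outer (θ): 27500π.

Therefore the triple integral equals 27500π.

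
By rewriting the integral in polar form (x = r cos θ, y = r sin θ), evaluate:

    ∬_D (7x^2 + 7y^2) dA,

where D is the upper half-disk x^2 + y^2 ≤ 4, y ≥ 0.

The region D is 0 ≤ r ≤ 2, 0 ≤ θ ≤ π in polar coordinates, where x = r cos(θ), y = r sin(θ), and dA = r dr dθ.

Under the substitution, the integrand becomes 7r^2, so

    ∬_D (7x^2 + 7y^2) dA = ∫_{0}^{π} ∫_{0}^{2} (7r^2) · r dr dθ.

Inner integral (in r): ∫_{0}^{2} (7r^2) · r dr = 28.

Outer integral (in θ): ∫_{0}^{π} (28) dθ = 28π.

Therefore ∬_D (7x^2 + 7y^2) dA = 28π.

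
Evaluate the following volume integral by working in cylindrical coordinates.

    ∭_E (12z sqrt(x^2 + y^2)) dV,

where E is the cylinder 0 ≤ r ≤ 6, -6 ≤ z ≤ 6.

In cylindrical coordinates, x = r cos(θ), y = r sin(θ), z = z, and dV = r dr dθ dz.

The integrand becomes 12r z, so

    ∭_E (12z sqrt(x^2 + y^2)) dV = ∫_{0}^{2π} ∫_{0}^{6} ∫_{-6}^{6} (12r z) · r dz dr dθ.

Inner (z): 0.
Middle (r from 0 to 6): 0.
Outer (θ): 0.

Therefore the triple integral equals 0.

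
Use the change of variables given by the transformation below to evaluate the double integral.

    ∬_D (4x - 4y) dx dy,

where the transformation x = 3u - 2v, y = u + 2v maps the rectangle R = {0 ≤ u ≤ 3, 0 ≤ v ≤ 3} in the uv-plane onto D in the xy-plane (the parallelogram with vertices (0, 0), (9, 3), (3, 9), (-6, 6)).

Compute the Jacobian determinant of (x, y) with respect to (u, v):

    ∂(x,y)/∂(u,v) = | 3  -2 | = (3)(2) - (-2)(1) = 8.
                   | 1  2 |

Its absolute value is |J| = 8 (the area scaling factor).

Substituting x = 3u - 2v, y = u + 2v into the integrand,

    4x - 4y → 8u - 16v,

so the integral becomes

    ∬_R (8u - 16v) · |J| du dv = ∫_0^3 ∫_0^3 (64u - 128v) dv du.

Inner (v): 192u - 576.
Outer (u): -864.

Therefore ∬_D (4x - 4y) dx dy = -864.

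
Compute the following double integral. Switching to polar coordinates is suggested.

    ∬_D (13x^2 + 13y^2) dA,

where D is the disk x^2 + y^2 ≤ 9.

The region D is 0 ≤ r ≤ 3, 0 ≤ θ ≤ 2π in polar coordinates, where x = r cos(θ), y = r sin(θ), and dA = r dr dθ.

Under the substitution, the integrand becomes 13r^2, so

    ∬_D (13x^2 + 13y^2) dA = ∫_{0}^{2π} ∫_{0}^{3} (13r^2) · r dr dθ.

Inner integral (in r): ∫_{0}^{3} (13r^2) · r dr = 1053/4.

Outer integral (in θ): ∫_{0}^{2π} (1053/4) dθ = 1053π/2.

Therefore ∬_D (13x^2 + 13y^2) dA = 1053π/2.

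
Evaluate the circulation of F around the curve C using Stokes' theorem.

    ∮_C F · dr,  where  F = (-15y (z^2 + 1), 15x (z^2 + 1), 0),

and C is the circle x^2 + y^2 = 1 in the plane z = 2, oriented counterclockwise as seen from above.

Let S be the flat disk x^2 + y^2 ≤ 1 in the plane z = 2, with upward unit normal n̂ = ẑ. By Stokes' theorem,

    ∮_C F · dr = ∬_S (∇ × F) · n̂ dS = ∬_D (curl F)_z dA,

where D is the disk x^2 + y^2 ≤ 1.

Compute the curl of F = (-15y (z^2 + 1), 15x (z^2 + 1), 0):
    (∇ × F)_x = ∂F_z/∂y - ∂F_y/∂z = -30x z,
    (∇ × F)_y = ∂F_x/∂z - ∂F_z/∂x = -30y z,
    (∇ × F)_z = ∂F_y/∂x - ∂F_x/∂y = 30z^2 + 30.

On z = 2, (curl F)_z = 150.

Convert to polar (x = r cos θ, y = r sin θ, dA = r dr dθ); the integrand becomes 150, so

    ∬_D (curl F)_z dA = ∫_0^{2π} ∫_0^{1} (150) · r dr dθ.

Inner (r from 0 to 1): 75.
Outer (θ from 0 to 2π): 150π.

Therefore ∮_C F · dr = 150π.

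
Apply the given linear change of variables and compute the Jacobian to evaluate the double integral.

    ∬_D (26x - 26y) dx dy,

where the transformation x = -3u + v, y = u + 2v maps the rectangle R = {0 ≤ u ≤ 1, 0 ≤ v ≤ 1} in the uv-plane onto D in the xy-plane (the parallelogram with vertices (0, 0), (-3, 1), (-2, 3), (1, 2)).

Compute the Jacobian determinant of (x, y) with respect to (u, v):

    ∂(x,y)/∂(u,v) = | -3  1 | = (-3)(2) - (1)(1) = -7.
                   | 1  2 |

Its absolute value is |J| = 7 (the area scaling factor).

Substituting x = -3u + v, y = u + 2v into the integrand,

    26x - 26y → -104u - 26v,

so the integral becomes

    ∬_R (-104u - 26v) · |J| du dv = ∫_0^1 ∫_0^1 (-728u - 182v) dv du.

Inner (v): -728u - 91.
Outer (u): -455.

Therefore ∬_D (26x - 26y) dx dy = -455.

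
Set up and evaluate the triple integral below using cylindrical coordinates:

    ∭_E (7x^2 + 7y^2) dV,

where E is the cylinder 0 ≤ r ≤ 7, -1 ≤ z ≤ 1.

In cylindrical coordinates, x = r cos(θ), y = r sin(θ), z = z, and dV = r dr dθ dz.

The integrand becomes 7r^2, so

    ∭_E (7x^2 + 7y^2) dV = ∫_{0}^{2π} ∫_{0}^{7} ∫_{-1}^{1} (7r^2) · r dz dr dθ.

Inner (z): 14r^3.
Middle (r from 0 to 7): 16807/2.
Outer (θ): 16807π.

Therefore the triple integral equals 16807π.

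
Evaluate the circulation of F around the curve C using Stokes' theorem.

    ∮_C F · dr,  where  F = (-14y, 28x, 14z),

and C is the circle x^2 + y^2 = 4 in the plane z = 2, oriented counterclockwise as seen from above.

Let S be the flat disk x^2 + y^2 ≤ 4 in the plane z = 2, with upward unit normal n̂ = ẑ. By Stokes' theorem,

    ∮_C F · dr = ∬_S (∇ × F) · n̂ dS = ∬_D (curl F)_z dA,

where D is the disk x^2 + y^2 ≤ 4.

Compute the curl of F = (-14y, 28x, 14z):
    (∇ × F)_x = ∂F_z/∂y - ∂F_y/∂z = 0,
    (∇ × F)_y = ∂F_x/∂z - ∂F_z/∂x = 0,
    (∇ × F)_z = ∂F_y/∂x - ∂F_x/∂y = 42.

On z = 2, (curl F)_z = 42.

Convert to polar (x = r cos θ, y = r sin θ, dA = r dr dθ); the integrand becomes 42, so

    ∬_D (curl F)_z dA = ∫_0^{2π} ∫_0^{2} (42) · r dr dθ.

Inner (r from 0 to 2): 84.
Outer (θ from 0 to 2π): 168π.

Therefore ∮_C F · dr = 168π.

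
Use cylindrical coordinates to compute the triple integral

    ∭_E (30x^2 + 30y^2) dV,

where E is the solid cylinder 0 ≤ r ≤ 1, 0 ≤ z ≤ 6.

In cylindrical coordinates, x = r cos(θ), y = r sin(θ), z = z, and dV = r dr dθ dz.

The integrand becomes 30r^2, so

    ∭_E (30x^2 + 30y^2) dV = ∫_{0}^{2π} ∫_{0}^{1} ∫_{0}^{6} (30r^2) · r dz dr dθ.

Inner (z): 180r^3.
Middle (r from 0 to 1): 45.
Outer (θ): 90π.

Therefore the triple integral equals 90π.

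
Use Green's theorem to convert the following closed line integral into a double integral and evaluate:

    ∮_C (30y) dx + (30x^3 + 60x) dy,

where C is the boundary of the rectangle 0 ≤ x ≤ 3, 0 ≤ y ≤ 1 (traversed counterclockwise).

Green's theorem converts the closed line integral into a double integral over the enclosed region D:

    ∮_C P dx + Q dy = ∬_D (∂Q/∂x - ∂P/∂y) dA.

Here P = 30y, Q = 30x^3 + 60x, so

    ∂Q/∂x = 90x^2 + 60,    ∂P/∂y = 30,
    ∂Q/∂x - ∂P/∂y = 90x^2 + 30.

D is the region 0 ≤ x ≤ 3, 0 ≤ y ≤ 1. Evaluating the double integral:

    ∬_D (90x^2 + 30) dA = ∫_0^{3} ∫_0^{1} (90x^2 + 30) dy dx.

Inner (y from 0 to 1): 90x^2 + 30.
Outer (x from 0 to 3): 900.

Therefore ∮_C P dx + Q dy = 900.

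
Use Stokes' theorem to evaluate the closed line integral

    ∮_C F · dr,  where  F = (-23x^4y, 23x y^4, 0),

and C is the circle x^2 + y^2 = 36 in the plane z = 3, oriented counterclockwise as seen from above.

Let S be the flat disk x^2 + y^2 ≤ 36 in the plane z = 3, with upward unit normal n̂ = ẑ. By Stokes' theorem,

    ∮_C F · dr = ∬_S (∇ × F) · n̂ dS = ∬_D (curl F)_z dA,

where D is the disk x^2 + y^2 ≤ 36.

Compute the curl of F = (-23x^4y, 23x y^4, 0):
    (∇ × F)_x = ∂F_z/∂y - ∂F_y/∂z = 0,
    (∇ × F)_y = ∂F_x/∂z - ∂F_z/∂x = 0,
    (∇ × F)_z = ∂F_y/∂x - ∂F_x/∂y = 23x^4 + 23y^4.

On z = 3, (curl F)_z = 23x^4 + 23y^4.

Convert to polar (x = r cos θ, y = r sin θ, dA = r dr dθ); the integrand becomes 23r^4(sin(θ)^4 + cos(θ)^4), so

    ∬_D (curl F)_z dA = ∫_0^{2π} ∫_0^{6} (23r^4(sin(θ)^4 + cos(θ)^4)) · r dr dθ.

Inner (r from 0 to 6): 178848sin(θ)^4 + 178848cos(θ)^4.
Outer (θ from 0 to 2π): 268272π.

Therefore ∮_C F · dr = 268272π.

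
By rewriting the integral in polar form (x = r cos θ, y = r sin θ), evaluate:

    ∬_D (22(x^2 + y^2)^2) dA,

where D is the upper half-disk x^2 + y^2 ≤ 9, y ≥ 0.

The region D is 0 ≤ r ≤ 3, 0 ≤ θ ≤ π in polar coordinates, where x = r cos(θ), y = r sin(θ), and dA = r dr dθ.

Under the substitution, the integrand becomes 22r^4, so

    ∬_D (22(x^2 + y^2)^2) dA = ∫_{0}^{π} ∫_{0}^{3} (22r^4) · r dr dθ.

Inner integral (in r): ∫_{0}^{3} (22r^4) · r dr = 2673.

Outer integral (in θ): ∫_{0}^{π} (2673) dθ = 2673π.

Therefore ∬_D (22(x^2 + y^2)^2) dA = 2673π.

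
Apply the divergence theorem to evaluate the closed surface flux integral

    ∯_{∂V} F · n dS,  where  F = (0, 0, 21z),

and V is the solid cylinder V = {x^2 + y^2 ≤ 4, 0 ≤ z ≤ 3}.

By the divergence theorem,

    ∯_{∂V} F · n dS = ∭_V (∇ · F) dV.

Compute the divergence:
    ∇ · F = ∂F_x/∂x + ∂F_y/∂y + ∂F_z/∂z = 0 + 0 + 21 = 21.

In cylindrical coordinates, x = r cos(θ), y = r sin(θ), z = z, dV = r dr dθ dz, with 0 ≤ r ≤ 2, 0 ≤ θ ≤ 2π, 0 ≤ z ≤ 3.

The integrand, after substitution and multiplying by the volume element, becomes (21) · r, so

    ∭_V (∇·F) dV = ∫_0^{2π} ∫_0^{2} ∫_0^{3} (21) · r dz dr dθ.

Inner (z from 0 to 3): 63r.
Middle (r from 0 to 2): 126.
Outer (θ from 0 to 2π): 252π.

Therefore ∯_{∂V} F · n dS = 252π.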